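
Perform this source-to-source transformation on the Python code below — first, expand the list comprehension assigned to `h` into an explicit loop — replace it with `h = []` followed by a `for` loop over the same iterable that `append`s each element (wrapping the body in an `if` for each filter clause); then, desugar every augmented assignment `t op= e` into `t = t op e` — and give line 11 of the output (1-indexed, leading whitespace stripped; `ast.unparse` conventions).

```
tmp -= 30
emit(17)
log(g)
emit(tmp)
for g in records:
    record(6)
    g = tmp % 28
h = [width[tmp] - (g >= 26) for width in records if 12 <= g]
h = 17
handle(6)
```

h.append(width[tmp] - (g >= 26))

Transformed code:
tmp = tmp - 30
emit(17)
log(g)
emit(tmp)
for g in records:
    record(6)
    g = tmp % 28
h = []
for width in records:
    if 12 <= g:
        h.append(width[tmp] - (g >= 26))
h = 17
handle(6)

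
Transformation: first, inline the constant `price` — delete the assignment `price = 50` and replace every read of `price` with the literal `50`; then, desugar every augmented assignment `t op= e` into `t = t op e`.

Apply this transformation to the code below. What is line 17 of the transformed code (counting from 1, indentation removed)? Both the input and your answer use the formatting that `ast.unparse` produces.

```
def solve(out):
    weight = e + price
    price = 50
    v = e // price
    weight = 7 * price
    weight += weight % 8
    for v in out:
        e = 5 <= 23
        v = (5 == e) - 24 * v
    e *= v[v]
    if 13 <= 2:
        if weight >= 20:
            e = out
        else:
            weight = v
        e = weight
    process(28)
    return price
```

Transformed code:
def solve(out):
    weight = e + 50
    v = e // 50
    weight = 7 * 50
    weight = weight + weight % 8
    for v in out:
        e = 5 <= 23
        v = (5 == e) - 24 * v
    e = e * v[v]
    if 13 <= 2:
        if weight >= 20:
            e = out
        else:
            weight = v
        e = weight
    process(28)
    return 50

return 50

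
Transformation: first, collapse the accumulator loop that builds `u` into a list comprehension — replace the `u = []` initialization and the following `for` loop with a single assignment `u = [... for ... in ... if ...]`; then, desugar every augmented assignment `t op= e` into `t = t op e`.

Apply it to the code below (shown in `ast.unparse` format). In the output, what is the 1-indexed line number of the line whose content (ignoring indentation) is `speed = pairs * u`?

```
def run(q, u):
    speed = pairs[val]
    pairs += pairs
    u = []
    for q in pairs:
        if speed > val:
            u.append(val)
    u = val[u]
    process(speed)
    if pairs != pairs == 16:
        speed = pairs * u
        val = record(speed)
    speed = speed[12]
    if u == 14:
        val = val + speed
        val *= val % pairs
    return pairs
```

Transformed code:
def run(q, u):
    speed = pairs[val]
    pairs = pairs + pairs
    u = [val for q in pairs if speed > val]
    u = val[u]
    process(speed)
    if pairs != pairs == 16:
        speed = pairs * u
        val = record(speed)
    speed = speed[12]
    if u == 14:
        val = val + speed
        val = val * (val % pairs)
    return pairs

8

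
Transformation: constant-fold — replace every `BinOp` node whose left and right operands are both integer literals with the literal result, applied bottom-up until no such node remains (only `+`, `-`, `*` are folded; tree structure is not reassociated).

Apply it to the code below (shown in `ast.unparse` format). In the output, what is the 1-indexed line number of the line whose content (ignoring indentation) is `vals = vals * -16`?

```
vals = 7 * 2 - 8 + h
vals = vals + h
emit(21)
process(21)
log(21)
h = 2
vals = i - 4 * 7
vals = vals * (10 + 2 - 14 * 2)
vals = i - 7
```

Transformed code:
vals = 6 + h
vals = vals + h
emit(21)
process(21)
log(21)
h = 2
vals = i - 28
vals = vals * -16
vals = i - 7

8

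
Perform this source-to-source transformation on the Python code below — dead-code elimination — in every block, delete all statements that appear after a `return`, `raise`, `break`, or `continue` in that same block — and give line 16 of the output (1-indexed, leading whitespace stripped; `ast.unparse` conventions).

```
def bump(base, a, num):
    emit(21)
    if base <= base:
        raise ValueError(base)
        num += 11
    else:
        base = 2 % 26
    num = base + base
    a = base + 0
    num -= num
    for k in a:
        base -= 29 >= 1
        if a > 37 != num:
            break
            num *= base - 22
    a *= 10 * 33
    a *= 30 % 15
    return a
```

return a

Transformed code:
def bump(base, a, num):
    emit(21)
    if base <= base:
        raise ValueError(base)
    else:
        base = 2 % 26
    num = base + base
    a = base + 0
    num -= num
    for k in a:
        base -= 29 >= 1
        if a > 37 != num:
            break
    a *= 10 * 33
    a *= 30 % 15
    return a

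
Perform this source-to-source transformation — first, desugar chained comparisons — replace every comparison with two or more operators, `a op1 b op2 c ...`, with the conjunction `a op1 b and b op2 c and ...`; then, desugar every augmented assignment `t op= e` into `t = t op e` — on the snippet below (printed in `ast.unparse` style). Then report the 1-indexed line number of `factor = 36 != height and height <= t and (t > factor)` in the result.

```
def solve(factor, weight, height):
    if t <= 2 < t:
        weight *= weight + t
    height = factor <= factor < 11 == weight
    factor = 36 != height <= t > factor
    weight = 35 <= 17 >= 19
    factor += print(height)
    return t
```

5

Transformed code:
def solve(factor, weight, height):
    if t <= 2 and 2 < t:
        weight = weight * (weight + t)
    height = factor <= factor and factor < 11 and (11 == weight)
    factor = 36 != height and height <= t and (t > factor)
    weight = 35 <= 17 and 17 >= 19
    factor = factor + print(height)
    return t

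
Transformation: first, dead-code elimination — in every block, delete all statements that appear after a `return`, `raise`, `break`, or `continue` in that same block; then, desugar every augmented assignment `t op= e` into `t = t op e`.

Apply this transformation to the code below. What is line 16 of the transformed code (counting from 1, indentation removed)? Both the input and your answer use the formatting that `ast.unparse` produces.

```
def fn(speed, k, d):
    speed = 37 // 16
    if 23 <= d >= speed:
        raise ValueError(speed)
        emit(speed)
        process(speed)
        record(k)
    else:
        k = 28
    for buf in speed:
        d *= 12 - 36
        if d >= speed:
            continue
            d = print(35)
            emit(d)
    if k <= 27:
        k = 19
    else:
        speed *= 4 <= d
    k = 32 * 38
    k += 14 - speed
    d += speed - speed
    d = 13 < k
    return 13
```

k = k + (14 - speed)

Transformed code:
def fn(speed, k, d):
    speed = 37 // 16
    if 23 <= d >= speed:
        raise ValueError(speed)
    else:
        k = 28
    for buf in speed:
        d = d * (12 - 36)
        if d >= speed:
            continue
    if k <= 27:
        k = 19
    else:
        speed = speed * (4 <= d)
    k = 32 * 38
    k = k + (14 - speed)
    d = d + (speed - speed)
    d = 13 < k
    return 13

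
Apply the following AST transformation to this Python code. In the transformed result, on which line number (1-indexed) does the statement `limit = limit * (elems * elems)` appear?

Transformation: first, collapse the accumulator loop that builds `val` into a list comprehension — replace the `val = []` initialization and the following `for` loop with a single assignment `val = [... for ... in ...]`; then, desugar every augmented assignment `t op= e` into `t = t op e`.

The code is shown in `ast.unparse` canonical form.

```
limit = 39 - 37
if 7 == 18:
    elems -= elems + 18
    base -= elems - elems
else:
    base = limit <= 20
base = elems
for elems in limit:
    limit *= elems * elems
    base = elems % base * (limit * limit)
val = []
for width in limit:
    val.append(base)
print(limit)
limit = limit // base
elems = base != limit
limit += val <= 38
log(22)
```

Transformed code:
limit = 39 - 37
if 7 == 18:
    elems = elems - (elems + 18)
    base = base - (elems - elems)
else:
    base = limit <= 20
base = elems
for elems in limit:
    limit = limit * (elems * elems)
    base = elems % base * (limit * limit)
val = [base for width in limit]
print(limit)
limit = limit // base
elems = base != limit
limit = limit + (val <= 38)
log(22)

9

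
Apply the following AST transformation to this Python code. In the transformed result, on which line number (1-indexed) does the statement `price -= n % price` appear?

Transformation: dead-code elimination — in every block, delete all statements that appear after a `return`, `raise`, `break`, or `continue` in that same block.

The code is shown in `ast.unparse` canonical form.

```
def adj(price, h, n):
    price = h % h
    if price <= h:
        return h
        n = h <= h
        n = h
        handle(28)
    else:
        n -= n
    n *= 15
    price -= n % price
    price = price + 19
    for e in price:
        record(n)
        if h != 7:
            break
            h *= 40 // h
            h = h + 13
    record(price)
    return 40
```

Transformed code:
def adj(price, h, n):
    price = h % h
    if price <= h:
        return h
    else:
        n -= n
    n *= 15
    price -= n % price
    price = price + 19
    for e in price:
        record(n)
        if h != 7:
            break
    record(price)
    return 40

8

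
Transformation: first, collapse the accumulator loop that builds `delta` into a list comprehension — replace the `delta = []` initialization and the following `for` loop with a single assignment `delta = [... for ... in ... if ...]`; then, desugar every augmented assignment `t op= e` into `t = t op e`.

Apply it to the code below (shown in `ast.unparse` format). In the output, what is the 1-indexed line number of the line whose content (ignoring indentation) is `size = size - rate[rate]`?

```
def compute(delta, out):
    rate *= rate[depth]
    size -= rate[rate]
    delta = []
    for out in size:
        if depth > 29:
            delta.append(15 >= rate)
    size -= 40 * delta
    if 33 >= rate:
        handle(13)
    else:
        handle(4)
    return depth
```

Transformed code:
def compute(delta, out):
    rate = rate * rate[depth]
    size = size - rate[rate]
    delta = [15 >= rate for out in size if depth > 29]
    size = size - 40 * delta
    if 33 >= rate:
        handle(13)
    else:
        handle(4)
    return depth

3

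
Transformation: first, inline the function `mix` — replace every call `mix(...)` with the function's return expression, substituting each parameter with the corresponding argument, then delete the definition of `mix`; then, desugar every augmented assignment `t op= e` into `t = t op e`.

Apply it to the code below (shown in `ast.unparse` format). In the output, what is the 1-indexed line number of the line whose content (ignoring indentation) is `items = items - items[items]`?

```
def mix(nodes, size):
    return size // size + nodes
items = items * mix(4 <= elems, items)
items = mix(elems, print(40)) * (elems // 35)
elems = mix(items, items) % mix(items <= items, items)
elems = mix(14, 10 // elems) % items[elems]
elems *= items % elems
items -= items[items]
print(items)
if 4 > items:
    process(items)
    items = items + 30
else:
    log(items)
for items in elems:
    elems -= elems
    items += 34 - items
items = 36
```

6

Transformed code:
items = items * (items // items + (4 <= elems))
items = (print(40) // print(40) + elems) * (elems // 35)
elems = (items // items + items) % (items // items + (items <= items))
elems = (10 // elems // (10 // elems) + 14) % items[elems]
elems = elems * (items % elems)
items = items - items[items]
print(items)
if 4 > items:
    process(items)
    items = items + 30
else:
    log(items)
for items in elems:
    elems = elems - elems
    items = items + (34 - items)
items = 36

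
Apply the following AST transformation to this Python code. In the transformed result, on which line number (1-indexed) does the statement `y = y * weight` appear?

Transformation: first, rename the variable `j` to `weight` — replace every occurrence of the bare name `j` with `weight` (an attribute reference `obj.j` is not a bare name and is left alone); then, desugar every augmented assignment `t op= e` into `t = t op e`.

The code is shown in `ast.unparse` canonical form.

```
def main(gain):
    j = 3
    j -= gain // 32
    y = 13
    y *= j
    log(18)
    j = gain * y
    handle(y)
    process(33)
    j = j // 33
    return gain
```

5

Transformed code:
def main(gain):
    weight = 3
    weight = weight - gain // 32
    y = 13
    y = y * weight
    log(18)
    weight = gain * y
    handle(y)
    process(33)
    weight = weight // 33
    return gain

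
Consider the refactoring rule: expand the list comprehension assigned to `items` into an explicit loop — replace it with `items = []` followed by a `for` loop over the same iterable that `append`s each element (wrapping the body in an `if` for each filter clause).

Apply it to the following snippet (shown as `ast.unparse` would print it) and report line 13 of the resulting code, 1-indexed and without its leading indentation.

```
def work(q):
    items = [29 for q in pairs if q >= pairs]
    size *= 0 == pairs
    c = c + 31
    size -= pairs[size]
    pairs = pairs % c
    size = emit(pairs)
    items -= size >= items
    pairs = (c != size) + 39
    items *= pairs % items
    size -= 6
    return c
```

Transformed code:
def work(q):
    items = []
    for q in pairs:
        if q >= pairs:
            items.append(29)
    size *= 0 == pairs
    c = c + 31
    size -= pairs[size]
    pairs = pairs % c
    size = emit(pairs)
    items -= size >= items
    pairs = (c != size) + 39
    items *= pairs % items
    size -= 6
    return c

items *= pairs % items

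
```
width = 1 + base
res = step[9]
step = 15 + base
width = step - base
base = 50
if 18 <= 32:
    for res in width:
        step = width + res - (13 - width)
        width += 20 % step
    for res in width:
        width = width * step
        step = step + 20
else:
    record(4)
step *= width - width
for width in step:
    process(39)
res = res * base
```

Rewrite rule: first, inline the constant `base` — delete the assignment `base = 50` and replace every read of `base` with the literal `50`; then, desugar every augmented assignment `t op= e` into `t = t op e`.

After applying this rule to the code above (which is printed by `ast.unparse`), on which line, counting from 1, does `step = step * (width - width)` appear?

14

Transformed code:
width = 1 + 50
res = step[9]
step = 15 + 50
width = step - 50
if 18 <= 32:
    for res in width:
        step = width + res - (13 - width)
        width = width + 20 % step
    for res in width:
        width = width * step
        step = step + 20
else:
    record(4)
step = step * (width - width)
for width in step:
    process(39)
res = res * 50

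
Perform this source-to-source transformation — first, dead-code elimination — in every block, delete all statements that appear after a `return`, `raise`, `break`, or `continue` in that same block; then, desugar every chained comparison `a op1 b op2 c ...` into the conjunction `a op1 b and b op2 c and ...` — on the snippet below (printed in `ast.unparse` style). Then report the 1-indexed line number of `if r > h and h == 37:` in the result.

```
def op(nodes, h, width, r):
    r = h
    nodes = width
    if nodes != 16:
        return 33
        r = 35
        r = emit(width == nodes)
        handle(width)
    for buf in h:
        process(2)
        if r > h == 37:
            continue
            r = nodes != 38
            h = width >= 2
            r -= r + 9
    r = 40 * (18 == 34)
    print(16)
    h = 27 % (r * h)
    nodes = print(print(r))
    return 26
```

Transformed code:
def op(nodes, h, width, r):
    r = h
    nodes = width
    if nodes != 16:
        return 33
    for buf in h:
        process(2)
        if r > h and h == 37:
            continue
    r = 40 * (18 == 34)
    print(16)
    h = 27 % (r * h)
    nodes = print(print(r))
    return 26

8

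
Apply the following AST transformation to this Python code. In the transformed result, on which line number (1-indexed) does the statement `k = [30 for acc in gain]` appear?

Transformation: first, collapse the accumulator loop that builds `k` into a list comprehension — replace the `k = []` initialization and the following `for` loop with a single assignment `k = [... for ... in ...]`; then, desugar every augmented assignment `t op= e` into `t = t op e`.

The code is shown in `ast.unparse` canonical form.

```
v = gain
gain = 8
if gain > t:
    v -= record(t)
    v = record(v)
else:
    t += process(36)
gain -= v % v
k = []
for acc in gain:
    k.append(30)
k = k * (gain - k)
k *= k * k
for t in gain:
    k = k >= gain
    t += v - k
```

9

Transformed code:
v = gain
gain = 8
if gain > t:
    v = v - record(t)
    v = record(v)
else:
    t = t + process(36)
gain = gain - v % v
k = [30 for acc in gain]
k = k * (gain - k)
k = k * (k * k)
for t in gain:
    k = k >= gain
    t = t + (v - k)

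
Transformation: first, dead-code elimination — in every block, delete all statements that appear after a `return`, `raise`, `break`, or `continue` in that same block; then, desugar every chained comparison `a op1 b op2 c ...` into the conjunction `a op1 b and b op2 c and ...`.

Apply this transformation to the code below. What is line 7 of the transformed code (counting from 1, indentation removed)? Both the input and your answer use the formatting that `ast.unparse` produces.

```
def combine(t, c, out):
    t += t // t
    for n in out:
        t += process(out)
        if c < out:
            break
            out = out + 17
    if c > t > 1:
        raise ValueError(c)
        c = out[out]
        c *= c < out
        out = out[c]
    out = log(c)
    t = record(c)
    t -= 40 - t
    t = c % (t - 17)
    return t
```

if c > t and t > 1:

Transformed code:
def combine(t, c, out):
    t += t // t
    for n in out:
        t += process(out)
        if c < out:
            break
    if c > t and t > 1:
        raise ValueError(c)
    out = log(c)
    t = record(c)
    t -= 40 - t
    t = c % (t - 17)
    return t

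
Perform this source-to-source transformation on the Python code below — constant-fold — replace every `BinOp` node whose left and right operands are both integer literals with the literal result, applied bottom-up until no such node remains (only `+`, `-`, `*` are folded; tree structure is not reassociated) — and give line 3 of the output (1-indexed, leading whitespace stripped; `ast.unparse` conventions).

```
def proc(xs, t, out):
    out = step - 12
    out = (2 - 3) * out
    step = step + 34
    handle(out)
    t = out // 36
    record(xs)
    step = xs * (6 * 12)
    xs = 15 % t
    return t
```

Transformed code:
def proc(xs, t, out):
    out = step - 12
    out = -1 * out
    step = step + 34
    handle(out)
    t = out // 36
    record(xs)
    step = xs * 72
    xs = 15 % t
    return t

out = -1 * out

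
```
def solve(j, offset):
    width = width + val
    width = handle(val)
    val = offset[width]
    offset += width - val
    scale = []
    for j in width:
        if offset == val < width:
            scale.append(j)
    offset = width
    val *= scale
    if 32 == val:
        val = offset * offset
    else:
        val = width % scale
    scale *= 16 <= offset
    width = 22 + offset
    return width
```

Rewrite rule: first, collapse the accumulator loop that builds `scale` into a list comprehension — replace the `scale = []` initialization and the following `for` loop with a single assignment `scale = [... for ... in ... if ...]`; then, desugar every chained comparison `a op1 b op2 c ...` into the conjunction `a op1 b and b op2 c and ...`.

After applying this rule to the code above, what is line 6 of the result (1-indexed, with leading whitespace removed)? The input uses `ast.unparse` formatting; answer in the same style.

scale = [j for j in width if offset == val and val < width]

Transformed code:
def solve(j, offset):
    width = width + val
    width = handle(val)
    val = offset[width]
    offset += width - val
    scale = [j for j in width if offset == val and val < width]
    offset = width
    val *= scale
    if 32 == val:
        val = offset * offset
    else:
        val = width % scale
    scale *= 16 <= offset
    width = 22 + offset
    return width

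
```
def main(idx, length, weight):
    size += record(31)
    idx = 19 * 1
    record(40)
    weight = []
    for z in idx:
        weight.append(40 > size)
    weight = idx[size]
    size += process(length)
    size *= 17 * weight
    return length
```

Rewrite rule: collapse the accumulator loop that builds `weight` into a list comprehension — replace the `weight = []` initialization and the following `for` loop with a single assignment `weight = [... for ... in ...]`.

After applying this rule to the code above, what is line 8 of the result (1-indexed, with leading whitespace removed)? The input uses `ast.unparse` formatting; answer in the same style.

size *= 17 * weight

Transformed code:
def main(idx, length, weight):
    size += record(31)
    idx = 19 * 1
    record(40)
    weight = [40 > size for z in idx]
    weight = idx[size]
    size += process(length)
    size *= 17 * weight
    return length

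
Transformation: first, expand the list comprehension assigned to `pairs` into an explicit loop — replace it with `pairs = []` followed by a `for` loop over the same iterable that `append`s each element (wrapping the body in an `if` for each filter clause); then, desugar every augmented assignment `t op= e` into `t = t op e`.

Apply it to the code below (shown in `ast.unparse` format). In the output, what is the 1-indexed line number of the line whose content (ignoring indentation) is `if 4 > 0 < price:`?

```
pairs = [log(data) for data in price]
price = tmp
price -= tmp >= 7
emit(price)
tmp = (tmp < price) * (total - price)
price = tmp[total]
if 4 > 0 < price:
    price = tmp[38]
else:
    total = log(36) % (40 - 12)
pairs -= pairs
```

Transformed code:
pairs = []
for data in price:
    pairs.append(log(data))
price = tmp
price = price - (tmp >= 7)
emit(price)
tmp = (tmp < price) * (total - price)
price = tmp[total]
if 4 > 0 < price:
    price = tmp[38]
else:
    total = log(36) % (40 - 12)
pairs = pairs - pairs

9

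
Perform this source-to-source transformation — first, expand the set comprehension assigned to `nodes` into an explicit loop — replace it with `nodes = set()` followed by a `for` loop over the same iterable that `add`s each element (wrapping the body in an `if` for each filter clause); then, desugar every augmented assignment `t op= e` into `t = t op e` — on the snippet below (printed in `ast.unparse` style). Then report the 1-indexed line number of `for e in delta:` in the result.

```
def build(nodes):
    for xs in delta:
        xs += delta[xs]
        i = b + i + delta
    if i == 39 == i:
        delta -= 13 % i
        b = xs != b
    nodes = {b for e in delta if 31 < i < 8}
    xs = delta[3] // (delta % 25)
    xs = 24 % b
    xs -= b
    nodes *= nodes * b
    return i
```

Transformed code:
def build(nodes):
    for xs in delta:
        xs = xs + delta[xs]
        i = b + i + delta
    if i == 39 == i:
        delta = delta - 13 % i
        b = xs != b
    nodes = set()
    for e in delta:
        if 31 < i < 8:
            nodes.add(b)
    xs = delta[3] // (delta % 25)
    xs = 24 % b
    xs = xs - b
    nodes = nodes * (nodes * b)
    return i

9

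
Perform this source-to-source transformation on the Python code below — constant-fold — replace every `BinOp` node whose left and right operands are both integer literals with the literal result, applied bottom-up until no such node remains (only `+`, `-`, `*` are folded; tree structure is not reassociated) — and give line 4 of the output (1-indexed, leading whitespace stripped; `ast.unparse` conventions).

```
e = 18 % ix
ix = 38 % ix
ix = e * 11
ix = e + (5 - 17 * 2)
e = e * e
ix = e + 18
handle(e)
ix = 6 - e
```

Transformed code:
e = 18 % ix
ix = 38 % ix
ix = e * 11
ix = e + -29
e = e * e
ix = e + 18
handle(e)
ix = 6 - e

ix = e + -29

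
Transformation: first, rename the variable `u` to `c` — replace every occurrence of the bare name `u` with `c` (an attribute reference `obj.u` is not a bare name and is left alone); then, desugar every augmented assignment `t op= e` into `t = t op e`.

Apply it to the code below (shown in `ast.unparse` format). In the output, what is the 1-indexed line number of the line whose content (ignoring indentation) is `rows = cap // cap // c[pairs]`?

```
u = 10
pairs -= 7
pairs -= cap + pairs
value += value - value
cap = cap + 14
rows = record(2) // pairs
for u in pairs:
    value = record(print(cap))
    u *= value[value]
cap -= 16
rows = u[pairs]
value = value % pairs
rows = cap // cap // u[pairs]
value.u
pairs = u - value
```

13

Transformed code:
c = 10
pairs = pairs - 7
pairs = pairs - (cap + pairs)
value = value + (value - value)
cap = cap + 14
rows = record(2) // pairs
for c in pairs:
    value = record(print(cap))
    c = c * value[value]
cap = cap - 16
rows = c[pairs]
value = value % pairs
rows = cap // cap // c[pairs]
value.u
pairs = c - value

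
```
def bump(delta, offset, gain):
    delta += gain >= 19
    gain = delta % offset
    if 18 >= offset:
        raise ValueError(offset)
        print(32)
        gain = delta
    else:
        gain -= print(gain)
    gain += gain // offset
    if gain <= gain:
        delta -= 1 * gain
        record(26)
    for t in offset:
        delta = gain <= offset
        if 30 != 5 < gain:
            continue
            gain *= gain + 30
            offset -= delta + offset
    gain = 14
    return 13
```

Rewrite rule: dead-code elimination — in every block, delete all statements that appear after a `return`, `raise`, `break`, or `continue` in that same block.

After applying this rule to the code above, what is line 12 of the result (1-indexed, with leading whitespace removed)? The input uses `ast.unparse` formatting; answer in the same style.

Transformed code:
def bump(delta, offset, gain):
    delta += gain >= 19
    gain = delta % offset
    if 18 >= offset:
        raise ValueError(offset)
    else:
        gain -= print(gain)
    gain += gain // offset
    if gain <= gain:
        delta -= 1 * gain
        record(26)
    for t in offset:
        delta = gain <= offset
        if 30 != 5 < gain:
            continue
    gain = 14
    return 13

for t in offset:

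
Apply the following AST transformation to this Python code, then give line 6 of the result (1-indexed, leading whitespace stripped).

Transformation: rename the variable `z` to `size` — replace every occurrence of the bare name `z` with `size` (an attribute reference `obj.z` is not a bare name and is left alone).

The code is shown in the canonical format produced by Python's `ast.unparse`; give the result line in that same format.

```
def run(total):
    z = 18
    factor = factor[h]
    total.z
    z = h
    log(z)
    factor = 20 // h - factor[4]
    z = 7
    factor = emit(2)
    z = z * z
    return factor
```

log(size)

Transformed code:
def run(total):
    size = 18
    factor = factor[h]
    total.z
    size = h
    log(size)
    factor = 20 // h - factor[4]
    size = 7
    factor = emit(2)
    size = size * size
    return factor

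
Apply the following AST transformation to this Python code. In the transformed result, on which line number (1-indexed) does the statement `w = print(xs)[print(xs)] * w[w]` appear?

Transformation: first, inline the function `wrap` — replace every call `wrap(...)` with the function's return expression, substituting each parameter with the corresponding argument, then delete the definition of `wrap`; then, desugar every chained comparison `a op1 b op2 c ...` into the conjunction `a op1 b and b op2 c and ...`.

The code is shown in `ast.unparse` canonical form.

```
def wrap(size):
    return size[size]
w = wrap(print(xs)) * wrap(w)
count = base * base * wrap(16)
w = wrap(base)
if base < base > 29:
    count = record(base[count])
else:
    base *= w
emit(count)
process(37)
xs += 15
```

1

Transformed code:
w = print(xs)[print(xs)] * w[w]
count = base * base * 16[16]
w = base[base]
if base < base and base > 29:
    count = record(base[count])
else:
    base *= w
emit(count)
process(37)
xs += 15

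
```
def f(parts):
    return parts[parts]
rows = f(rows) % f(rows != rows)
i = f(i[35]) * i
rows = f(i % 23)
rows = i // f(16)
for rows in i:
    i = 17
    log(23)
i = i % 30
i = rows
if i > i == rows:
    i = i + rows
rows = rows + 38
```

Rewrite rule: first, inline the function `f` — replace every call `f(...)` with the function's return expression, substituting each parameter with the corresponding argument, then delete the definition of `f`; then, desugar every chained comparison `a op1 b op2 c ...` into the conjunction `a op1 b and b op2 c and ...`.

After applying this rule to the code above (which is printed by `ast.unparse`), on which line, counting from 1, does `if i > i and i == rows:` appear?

Transformed code:
rows = rows[rows] % (rows != rows)[rows != rows]
i = i[35][i[35]] * i
rows = (i % 23)[i % 23]
rows = i // 16[16]
for rows in i:
    i = 17
    log(23)
i = i % 30
i = rows
if i > i and i == rows:
    i = i + rows
rows = rows + 38

10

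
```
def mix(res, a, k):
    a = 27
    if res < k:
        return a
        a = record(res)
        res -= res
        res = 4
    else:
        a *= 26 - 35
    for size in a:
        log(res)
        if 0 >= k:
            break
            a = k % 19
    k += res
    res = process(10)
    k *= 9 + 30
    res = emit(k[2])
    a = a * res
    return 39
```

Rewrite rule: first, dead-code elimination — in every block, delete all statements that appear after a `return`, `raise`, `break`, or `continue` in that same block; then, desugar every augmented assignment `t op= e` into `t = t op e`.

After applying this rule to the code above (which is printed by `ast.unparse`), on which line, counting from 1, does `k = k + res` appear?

11

Transformed code:
def mix(res, a, k):
    a = 27
    if res < k:
        return a
    else:
        a = a * (26 - 35)
    for size in a:
        log(res)
        if 0 >= k:
            break
    k = k + res
    res = process(10)
    k = k * (9 + 30)
    res = emit(k[2])
    a = a * res
    return 39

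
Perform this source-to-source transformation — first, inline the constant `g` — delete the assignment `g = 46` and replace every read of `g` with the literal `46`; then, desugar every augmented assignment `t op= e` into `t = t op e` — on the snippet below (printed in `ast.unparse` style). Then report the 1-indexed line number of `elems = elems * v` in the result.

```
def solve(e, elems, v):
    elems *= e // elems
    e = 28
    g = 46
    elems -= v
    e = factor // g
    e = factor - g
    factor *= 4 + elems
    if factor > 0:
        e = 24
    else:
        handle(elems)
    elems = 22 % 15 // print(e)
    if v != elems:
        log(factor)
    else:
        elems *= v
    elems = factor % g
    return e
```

16

Transformed code:
def solve(e, elems, v):
    elems = elems * (e // elems)
    e = 28
    elems = elems - v
    e = factor // 46
    e = factor - 46
    factor = factor * (4 + elems)
    if factor > 0:
        e = 24
    else:
        handle(elems)
    elems = 22 % 15 // print(e)
    if v != elems:
        log(factor)
    else:
        elems = elems * v
    elems = factor % 46
    return e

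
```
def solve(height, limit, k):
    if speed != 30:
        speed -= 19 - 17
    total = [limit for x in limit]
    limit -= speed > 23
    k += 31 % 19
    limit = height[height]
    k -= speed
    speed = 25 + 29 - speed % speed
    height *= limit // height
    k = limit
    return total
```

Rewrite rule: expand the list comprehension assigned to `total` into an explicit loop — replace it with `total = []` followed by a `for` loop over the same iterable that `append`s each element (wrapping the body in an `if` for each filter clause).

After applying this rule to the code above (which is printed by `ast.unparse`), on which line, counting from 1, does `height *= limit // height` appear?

Transformed code:
def solve(height, limit, k):
    if speed != 30:
        speed -= 19 - 17
    total = []
    for x in limit:
        total.append(limit)
    limit -= speed > 23
    k += 31 % 19
    limit = height[height]
    k -= speed
    speed = 25 + 29 - speed % speed
    height *= limit // height
    k = limit
    return total

12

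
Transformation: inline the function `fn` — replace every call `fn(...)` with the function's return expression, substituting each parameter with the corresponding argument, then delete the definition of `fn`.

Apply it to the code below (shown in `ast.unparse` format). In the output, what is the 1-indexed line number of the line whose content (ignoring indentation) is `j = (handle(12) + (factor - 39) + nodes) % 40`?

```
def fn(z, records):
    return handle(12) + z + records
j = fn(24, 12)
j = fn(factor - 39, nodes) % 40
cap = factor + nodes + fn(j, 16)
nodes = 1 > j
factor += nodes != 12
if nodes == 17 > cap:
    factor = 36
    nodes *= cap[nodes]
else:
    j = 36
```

Transformed code:
j = handle(12) + 24 + 12
j = (handle(12) + (factor - 39) + nodes) % 40
cap = factor + nodes + (handle(12) + j + 16)
nodes = 1 > j
factor += nodes != 12
if nodes == 17 > cap:
    factor = 36
    nodes *= cap[nodes]
else:
    j = 36

2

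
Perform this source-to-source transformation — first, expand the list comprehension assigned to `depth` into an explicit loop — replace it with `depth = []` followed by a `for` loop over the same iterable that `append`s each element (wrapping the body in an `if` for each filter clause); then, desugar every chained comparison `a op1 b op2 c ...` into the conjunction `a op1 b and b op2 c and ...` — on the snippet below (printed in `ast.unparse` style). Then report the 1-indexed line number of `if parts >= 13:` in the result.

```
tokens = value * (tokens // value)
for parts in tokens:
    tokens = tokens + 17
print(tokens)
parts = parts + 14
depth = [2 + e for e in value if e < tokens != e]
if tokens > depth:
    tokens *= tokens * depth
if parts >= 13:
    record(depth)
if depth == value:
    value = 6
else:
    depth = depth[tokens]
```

12

Transformed code:
tokens = value * (tokens // value)
for parts in tokens:
    tokens = tokens + 17
print(tokens)
parts = parts + 14
depth = []
for e in value:
    if e < tokens and tokens != e:
        depth.append(2 + e)
if tokens > depth:
    tokens *= tokens * depth
if parts >= 13:
    record(depth)
if depth == value:
    value = 6
else:
    depth = depth[tokens]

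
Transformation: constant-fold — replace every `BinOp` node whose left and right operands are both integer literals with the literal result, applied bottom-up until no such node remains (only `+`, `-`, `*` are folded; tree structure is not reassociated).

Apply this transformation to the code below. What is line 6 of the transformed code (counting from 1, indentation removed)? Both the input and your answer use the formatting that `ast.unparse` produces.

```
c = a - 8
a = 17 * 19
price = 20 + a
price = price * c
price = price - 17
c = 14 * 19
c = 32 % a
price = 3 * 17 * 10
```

Transformed code:
c = a - 8
a = 323
price = 20 + a
price = price * c
price = price - 17
c = 266
c = 32 % a
price = 510

c = 266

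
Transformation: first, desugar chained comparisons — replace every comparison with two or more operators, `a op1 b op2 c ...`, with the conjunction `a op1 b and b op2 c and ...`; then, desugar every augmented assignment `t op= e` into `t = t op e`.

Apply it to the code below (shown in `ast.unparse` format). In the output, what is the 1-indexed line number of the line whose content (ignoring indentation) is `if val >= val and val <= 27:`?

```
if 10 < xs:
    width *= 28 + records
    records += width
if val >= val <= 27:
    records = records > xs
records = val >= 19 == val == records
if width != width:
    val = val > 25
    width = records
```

4

Transformed code:
if 10 < xs:
    width = width * (28 + records)
    records = records + width
if val >= val and val <= 27:
    records = records > xs
records = val >= 19 and 19 == val and (val == records)
if width != width:
    val = val > 25
    width = records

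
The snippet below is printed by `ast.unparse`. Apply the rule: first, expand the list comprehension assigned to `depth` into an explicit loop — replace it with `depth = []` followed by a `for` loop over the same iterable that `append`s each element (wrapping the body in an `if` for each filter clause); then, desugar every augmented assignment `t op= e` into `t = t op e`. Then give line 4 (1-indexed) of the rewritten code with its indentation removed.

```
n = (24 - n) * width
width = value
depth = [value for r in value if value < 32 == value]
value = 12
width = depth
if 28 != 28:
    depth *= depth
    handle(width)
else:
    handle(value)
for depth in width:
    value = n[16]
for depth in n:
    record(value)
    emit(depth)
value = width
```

Transformed code:
n = (24 - n) * width
width = value
depth = []
for r in value:
    if value < 32 == value:
        depth.append(value)
value = 12
width = depth
if 28 != 28:
    depth = depth * depth
    handle(width)
else:
    handle(value)
for depth in width:
    value = n[16]
for depth in n:
    record(value)
    emit(depth)
value = width

for r in value:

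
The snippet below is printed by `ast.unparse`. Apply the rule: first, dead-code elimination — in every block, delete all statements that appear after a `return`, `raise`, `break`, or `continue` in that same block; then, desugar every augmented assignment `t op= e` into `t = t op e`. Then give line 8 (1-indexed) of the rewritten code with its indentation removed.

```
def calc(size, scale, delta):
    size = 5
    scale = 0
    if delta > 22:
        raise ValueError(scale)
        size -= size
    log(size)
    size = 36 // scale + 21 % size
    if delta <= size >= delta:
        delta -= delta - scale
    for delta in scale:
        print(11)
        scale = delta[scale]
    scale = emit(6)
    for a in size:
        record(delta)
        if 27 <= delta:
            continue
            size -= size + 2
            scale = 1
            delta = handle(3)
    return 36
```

if delta <= size >= delta:

Transformed code:
def calc(size, scale, delta):
    size = 5
    scale = 0
    if delta > 22:
        raise ValueError(scale)
    log(size)
    size = 36 // scale + 21 % size
    if delta <= size >= delta:
        delta = delta - (delta - scale)
    for delta in scale:
        print(11)
        scale = delta[scale]
    scale = emit(6)
    for a in size:
        record(delta)
        if 27 <= delta:
            continue
    return 36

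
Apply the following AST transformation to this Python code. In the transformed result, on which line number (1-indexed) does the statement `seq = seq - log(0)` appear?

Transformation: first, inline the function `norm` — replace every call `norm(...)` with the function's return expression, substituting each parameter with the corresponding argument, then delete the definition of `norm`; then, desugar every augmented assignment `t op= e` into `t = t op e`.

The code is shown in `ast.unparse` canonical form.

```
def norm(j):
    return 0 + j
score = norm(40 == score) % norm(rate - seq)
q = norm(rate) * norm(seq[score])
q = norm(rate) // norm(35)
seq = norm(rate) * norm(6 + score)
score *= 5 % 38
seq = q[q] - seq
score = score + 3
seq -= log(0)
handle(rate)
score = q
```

Transformed code:
score = (0 + (40 == score)) % (0 + (rate - seq))
q = (0 + rate) * (0 + seq[score])
q = (0 + rate) // (0 + 35)
seq = (0 + rate) * (0 + (6 + score))
score = score * (5 % 38)
seq = q[q] - seq
score = score + 3
seq = seq - log(0)
handle(rate)
score = q

8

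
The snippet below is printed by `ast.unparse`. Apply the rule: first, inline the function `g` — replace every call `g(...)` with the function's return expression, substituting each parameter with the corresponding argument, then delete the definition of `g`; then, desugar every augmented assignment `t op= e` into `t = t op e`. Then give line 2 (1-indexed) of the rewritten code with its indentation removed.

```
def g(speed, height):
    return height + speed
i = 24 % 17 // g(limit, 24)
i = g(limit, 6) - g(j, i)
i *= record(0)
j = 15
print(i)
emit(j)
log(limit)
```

i = 6 + limit - (i + j)

Transformed code:
i = 24 % 17 // (24 + limit)
i = 6 + limit - (i + j)
i = i * record(0)
j = 15
print(i)
emit(j)
log(limit)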